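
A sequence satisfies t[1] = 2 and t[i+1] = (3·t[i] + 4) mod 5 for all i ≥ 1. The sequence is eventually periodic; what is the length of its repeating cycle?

t[1] = 2, t[2] = 0, t[3] = 4, t[4] = 1, t[5] = 2.
Since t[5] = t[1] = 2, the sequence is periodic with period 4.

4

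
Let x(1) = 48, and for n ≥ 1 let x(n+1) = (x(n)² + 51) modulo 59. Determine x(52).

Computing terms: x(1) = 48,  x(2) = 54,  x(3) = 17,  x(4) = 45,  x(5) = 11,  x(6) = 54.
Since x(6) = x(2) = 54, the sequence is eventually periodic: after a pre-period of length 1 it cycles with period 4.
For n ≥ 2, x(n) depends only on (n - 2) mod 4. (52 - 2) mod 4 = 2, so x(52) = x(4) = 45.

45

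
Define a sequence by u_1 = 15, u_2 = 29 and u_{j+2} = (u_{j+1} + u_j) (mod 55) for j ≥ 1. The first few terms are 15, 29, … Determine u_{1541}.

15

u_1 = 15, u_2 = 29, u_3 = 44, u_4 = 18, u_5 = 7, u_6 = 25, u_7 = 32, u_8 = 2, u_9 = 34, u_{10} = 36, u_{11} = 15, u_{12} = 51, u_{13} = 11, u_{14} = 7, u_{15} = 18, u_{16} = 25, u_{17} = 43, u_{18} = 13, u_{19} = 1, u_{20} = 14, u_{21} = 15, u_{22} = 29.
Since (u_{21}, u_{22}) = (u_1, u_2) = (15, 29) (two consecutive terms determine the rest), the sequence is periodic with period 20.
(1541 - 1) mod 20 = 0, so u_{1541} = u_1 = 15.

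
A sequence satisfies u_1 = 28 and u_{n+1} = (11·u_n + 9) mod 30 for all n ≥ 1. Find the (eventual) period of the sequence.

u_1 = 28; u_2 = 17; u_3 = 16; u_4 = 5; u_5 = 4; u_6 = 23; u_7 = 22; u_8 = 11; u_9 = 10; u_{10} = 29; u_{11} = 28.
The sequence repeats with period 10.

10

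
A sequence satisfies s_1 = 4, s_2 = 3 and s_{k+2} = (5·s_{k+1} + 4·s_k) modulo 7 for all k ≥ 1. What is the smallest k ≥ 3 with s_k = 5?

9

s_1 = 4,  s_2 = 3,  s_3 = 3,  s_4 = 6,  s_5 = 0,  s_6 = 3,  s_7 = 1,  s_8 = 3,  s_9 = 5,  s_{10} = 2,  s_{11} = 2,  s_{12} = 4,  s_{13} = 0,  s_{14} = 2,  s_{15} = 3,  s_{16} = 2,  s_{17} = 1,  s_{18} = 6,  s_{19} = 6,  s_{20} = 5,  s_{21} = 0,  s_{22} = 6,  s_{23} = 2,  s_{24} = 6,  s_{25} = 3,  s_{26} = 4,  s_{27} = 4,  s_{28} = 1,  s_{29} = 0,  s_{30} = 4,  s_{31} = 6,  s_{32} = 4,  s_{33} = 2,  s_{34} = 5,  s_{35} = 5,  s_{36} = 3,  s_{37} = 0,  s_{38} = 5,  s_{39} = 4,  s_{40} = 5,  s_{41} = 6,  s_{42} = 1,  s_{43} = 1,  s_{44} = 2,  s_{45} = 0,  s_{46} = 1,  s_{47} = 5,  s_{48} = 1,  s_{49} = 4,  s_{50} = 3.
Since (s_{49}, s_{50}) = (s_1, s_2) = (4, 3) (two consecutive terms determine the rest), the sequence is periodic with period 48.
The value 5 first appears (with k ≥ 3) at s_9.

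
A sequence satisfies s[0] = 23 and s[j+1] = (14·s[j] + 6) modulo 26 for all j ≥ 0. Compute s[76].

s[0] = 23, s[1] = 16, s[2] = 22, s[3] = 2, s[4] = 8, s[5] = 14, s[6] = 20, s[7] = 0, s[8] = 6, s[9] = 12, s[10] = 18, s[11] = 24, s[12] = 4, s[13] = 10, s[14] = 16.
Since s[14] = s[1] = 16, the sequence is eventually periodic: after a pre-period of length 1 it cycles with period 13.
For j ≥ 1, s[j] depends only on (j - 1) mod 13. (76 - 1) mod 13 = 10, so s[76] = s[11] = 24.

24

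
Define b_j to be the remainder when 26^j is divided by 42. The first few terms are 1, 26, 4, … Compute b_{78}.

22

Computing terms: b_0 = 1; b_1 = 26; b_2 = 4; b_3 = 20; b_4 = 16; b_5 = 38; b_6 = 22; b_7 = 26.
Since b_7 = b_1 = 26, the sequence is eventually periodic: after a pre-period of length 1 it cycles with period 6.
For j ≥ 1, b_j depends only on (j - 1) mod 6. (78 - 1) mod 6 = 5, so b_{78} = b_6 = 22.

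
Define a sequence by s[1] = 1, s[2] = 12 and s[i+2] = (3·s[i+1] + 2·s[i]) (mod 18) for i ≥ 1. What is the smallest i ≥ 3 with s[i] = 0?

6

Listing terms: s[1] = 1, s[2] = 12, s[3] = 2, s[4] = 12, s[5] = 4, s[6] = 0, s[7] = 8, s[8] = 6, s[9] = 16, s[10] = 6, s[11] = 14, s[12] = 0, s[13] = 10, s[14] = 12, s[15] = 2.
Since (s[14], s[15]) = (s[2], s[3]) = (12, 2) (two consecutive terms determine the rest), the sequence is eventually periodic: after a pre-period of length 1 it cycles with period 12.
The value 0 first appears (with i ≥ 3) at s[6].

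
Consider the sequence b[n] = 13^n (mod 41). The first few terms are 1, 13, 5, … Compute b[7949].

Listing terms: b[0] = 1,  b[1] = 13,  b[2] = 5,  b[3] = 24,  b[4] = 25,  b[5] = 38,  b[6] = 2,  b[7] = 26,  b[8] = 10,  b[9] = 7,  b[10] = 9,  b[11] = 35,  b[12] = 4,  b[13] = 11,  b[14] = 20,  b[15] = 14,  b[16] = 18,  b[17] = 29,  b[18] = 8,  b[19] = 22,  b[20] = 40,  b[21] = 28,  b[22] = 36,  b[23] = 17,  b[24] = 16,  b[25] = 3,  b[26] = 39,  b[27] = 15,  b[28] = 31,  b[29] = 34,  b[30] = 32,  b[31] = 6,  b[32] = 37,  b[33] = 30,  b[34] = 21,  b[35] = 27,  b[36] = 23,  b[37] = 12,  b[38] = 33,  b[39] = 19,  b[40] = 1.
The sequence repeats with period 40.
So b[7949] = b[0 + ((7949-0) mod 40)] = b[29] = 34.

34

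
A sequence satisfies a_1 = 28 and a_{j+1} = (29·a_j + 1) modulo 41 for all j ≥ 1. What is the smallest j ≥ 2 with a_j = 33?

a_1 = 28, a_2 = 34, a_3 = 3, a_4 = 6, a_5 = 11, a_6 = 33, a_7 = 15, a_8 = 26, a_9 = 17, a_{10} = 2, a_{11} = 18, a_{12} = 31, a_{13} = 39, a_{14} = 25, a_{15} = 29, a_{16} = 22, a_{17} = 24, a_{18} = 0, a_{19} = 1, a_{20} = 30, a_{21} = 10, a_{22} = 4, a_{23} = 35, a_{24} = 32, a_{25} = 27, a_{26} = 5, a_{27} = 23, a_{28} = 12, a_{29} = 21, a_{30} = 36, a_{31} = 20, a_{32} = 7, a_{33} = 40, a_{34} = 13, a_{35} = 9, a_{36} = 16, a_{37} = 14, a_{38} = 38, a_{39} = 37, a_{40} = 8, a_{41} = 28.
Since a_{41} = a_1 = 28, the sequence is periodic with period 40.
The value 33 first appears (with j ≥ 2) at a_6.

6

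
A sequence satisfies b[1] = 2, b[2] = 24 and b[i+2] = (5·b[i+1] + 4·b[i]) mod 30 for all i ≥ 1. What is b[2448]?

26

Listing terms: b[1] = 2,  b[2] = 24,  b[3] = 8,  b[4] = 16,  b[5] = 22,  b[6] = 24,  b[7] = 28,  b[8] = 26,  b[9] = 2,  b[10] = 24.
The sequence repeats with period 8.
So b[2448] = b[1 + ((2448-1) mod 8)] = b[8] = 26.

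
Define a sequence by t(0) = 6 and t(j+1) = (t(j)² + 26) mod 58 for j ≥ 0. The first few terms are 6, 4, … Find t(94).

We have t(0) = 6, t(1) = 4, t(2) = 42, t(3) = 50, t(4) = 32, t(5) = 6.
The sequence repeats with period 5.
So t(94) = t(0 + ((94-0) mod 5)) = t(4) = 32.

32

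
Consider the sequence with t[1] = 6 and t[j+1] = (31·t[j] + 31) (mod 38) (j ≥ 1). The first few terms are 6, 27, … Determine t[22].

35

Computing terms: t[1] = 6,  t[2] = 27,  t[3] = 32,  t[4] = 35,  t[5] = 14,  t[6] = 9,  t[7] = 6.
The sequence repeats with period 6.
(22 - 1) mod 6 = 3, so t[22] = t[4] = 35.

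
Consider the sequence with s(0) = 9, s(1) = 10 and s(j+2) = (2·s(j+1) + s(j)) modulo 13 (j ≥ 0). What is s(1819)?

s(0) = 9; s(1) = 10; s(2) = 3; s(3) = 3; s(4) = 9; s(5) = 8; s(6) = 12; s(7) = 6; s(8) = 11; s(9) = 2; s(10) = 2; s(11) = 6; s(12) = 1; s(13) = 8; s(14) = 4; s(15) = 3; s(16) = 10; s(17) = 10; s(18) = 4; s(19) = 5; s(20) = 1; s(21) = 7; s(22) = 2; s(23) = 11; s(24) = 11; s(25) = 7; s(26) = 12; s(27) = 5; s(28) = 9; s(29) = 10.
The sequence repeats with period 28.
(1819 - 0) mod 28 = 27, so s(1819) = s(27) = 5.

5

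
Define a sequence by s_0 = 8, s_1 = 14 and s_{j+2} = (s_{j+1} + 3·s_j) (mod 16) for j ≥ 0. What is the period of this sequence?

6

s_0 = 8, s_1 = 14, s_2 = 6, s_3 = 0, s_4 = 2, s_5 = 2, s_6 = 8, s_7 = 14.
The sequence repeats with period 6.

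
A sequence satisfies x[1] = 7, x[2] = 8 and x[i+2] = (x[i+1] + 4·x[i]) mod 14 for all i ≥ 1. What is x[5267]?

4

We have x[1] = 7,  x[2] = 8,  x[3] = 8,  x[4] = 12,  x[5] = 2,  x[6] = 8,  x[7] = 2,  x[8] = 6,  x[9] = 0,  x[10] = 10,  x[11] = 10,  x[12] = 8,  x[13] = 6,  x[14] = 10,  x[15] = 6,  x[16] = 4,  x[17] = 0,  x[18] = 2,  x[19] = 2,  x[20] = 10,  x[21] = 4,  x[22] = 2,  x[23] = 4,  x[24] = 12,  x[25] = 0,  x[26] = 6,  x[27] = 6,  x[28] = 2,  x[29] = 12,  x[30] = 6,  x[31] = 12,  x[32] = 8,  x[33] = 0,  x[34] = 4,  x[35] = 4,  x[36] = 6,  x[37] = 8,  x[38] = 4,  x[39] = 8,  x[40] = 10,  x[41] = 0,  x[42] = 12,  x[43] = 12,  x[44] = 4,  x[45] = 10,  x[46] = 12,  x[47] = 10,  x[48] = 2,  x[49] = 0,  x[50] = 8,  x[51] = 8.
Since (x[50], x[51]) = (x[2], x[3]) = (8, 8) (two consecutive terms determine the rest), the sequence is eventually periodic: after a pre-period of length 1 it cycles with period 48.
For i ≥ 2, x[i] depends only on (i - 2) mod 48. (5267 - 2) mod 48 = 33, so x[5267] = x[35] = 4.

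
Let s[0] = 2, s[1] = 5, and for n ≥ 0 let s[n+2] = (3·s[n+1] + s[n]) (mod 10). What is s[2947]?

5

We have s[0] = 2, s[1] = 5, s[2] = 7, s[3] = 6, s[4] = 5, s[5] = 1, s[6] = 8, s[7] = 5, s[8] = 3, s[9] = 4, s[10] = 5, s[11] = 9, s[12] = 2, s[13] = 5.
The sequence repeats with period 12.
(2947 - 0) mod 12 = 7, so s[2947] = s[7] = 5.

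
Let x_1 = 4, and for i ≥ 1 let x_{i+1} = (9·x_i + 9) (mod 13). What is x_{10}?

Computing terms: x_1 = 4, x_2 = 6, x_3 = 11, x_4 = 4.
Since x_4 = x_1 = 4, the sequence is periodic with period 3.
So x_{10} = x_{1 + ((10-1) mod 3)} = x_1 = 4.

4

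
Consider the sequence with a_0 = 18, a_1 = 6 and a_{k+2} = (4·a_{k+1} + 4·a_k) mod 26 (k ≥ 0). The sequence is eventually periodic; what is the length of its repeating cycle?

a_0 = 18; a_1 = 6; a_2 = 18; a_3 = 18; a_4 = 14; a_5 = 24; a_6 = 22; a_7 = 2; a_8 = 18; a_9 = 2; a_{10} = 2; a_{11} = 16; a_{12} = 20; a_{13} = 14; a_{14} = 6; a_{15} = 2; a_{16} = 6; a_{17} = 6; a_{18} = 22; a_{19} = 8; a_{20} = 16; a_{21} = 18; a_{22} = 6.
The sequence repeats with period 21.

21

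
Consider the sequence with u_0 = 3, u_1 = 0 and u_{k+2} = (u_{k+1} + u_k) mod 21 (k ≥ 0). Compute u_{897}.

Listing terms: u_0 = 3, u_1 = 0, u_2 = 3, u_3 = 3, u_4 = 6, u_5 = 9, u_6 = 15, u_7 = 3, u_8 = 18, u_9 = 0, u_{10} = 18, u_{11} = 18, u_{12} = 15, u_{13} = 12, u_{14} = 6, u_{15} = 18, u_{16} = 3, u_{17} = 0.
The sequence repeats with period 16.
So u_{897} = u_{0 + ((897-0) mod 16)} = u_1 = 0.

0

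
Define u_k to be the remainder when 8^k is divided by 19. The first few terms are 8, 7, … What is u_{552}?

u_1 = 8, u_2 = 7, u_3 = 18, u_4 = 11, u_5 = 12, u_6 = 1, u_7 = 8.
The sequence repeats with period 6.
So u_{552} = u_{1 + ((552-1) mod 6)} = u_6 = 1.

1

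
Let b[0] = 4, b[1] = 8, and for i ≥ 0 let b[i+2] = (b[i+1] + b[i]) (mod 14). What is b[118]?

We have b[0] = 4; b[1] = 8; b[2] = 12; b[3] = 6; b[4] = 4; b[5] = 10; b[6] = 0; b[7] = 10; b[8] = 10; b[9] = 6; b[10] = 2; b[11] = 8; b[12] = 10; b[13] = 4; b[14] = 0; b[15] = 4; b[16] = 4; b[17] = 8.
The sequence repeats with period 16.
(118 - 0) mod 16 = 6, so b[118] = b[6] = 0.

0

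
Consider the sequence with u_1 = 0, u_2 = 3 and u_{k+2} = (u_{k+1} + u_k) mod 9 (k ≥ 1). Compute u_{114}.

3

u_1 = 0; u_2 = 3; u_3 = 3; u_4 = 6; u_5 = 0; u_6 = 6; u_7 = 6; u_8 = 3; u_9 = 0; u_{10} = 3.
The sequence repeats with period 8.
(114 - 1) mod 8 = 1, so u_{114} = u_2 = 3.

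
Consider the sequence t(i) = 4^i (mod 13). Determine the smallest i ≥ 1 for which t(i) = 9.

t(0) = 1, t(1) = 4, t(2) = 3, t(3) = 12, t(4) = 9, t(5) = 10, t(6) = 1.
Since t(6) = t(0) = 1, the sequence is periodic with period 6.
The value 9 first appears (with i ≥ 1) at t(4).

4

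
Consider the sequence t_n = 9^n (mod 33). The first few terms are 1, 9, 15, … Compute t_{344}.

27

We have t_0 = 1,  t_1 = 9,  t_2 = 15,  t_3 = 3,  t_4 = 27,  t_5 = 12,  t_6 = 9.
Since t_6 = t_1 = 9, the sequence is eventually periodic: after a pre-period of length 1 it cycles with period 5.
For n ≥ 1, t_n depends only on (n - 1) mod 5. (344 - 1) mod 5 = 3, so t_{344} = t_4 = 27.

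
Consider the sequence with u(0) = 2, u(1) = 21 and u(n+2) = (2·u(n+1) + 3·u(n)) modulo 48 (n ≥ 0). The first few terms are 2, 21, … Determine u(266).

We have u(0) = 2,  u(1) = 21,  u(2) = 0,  u(3) = 15,  u(4) = 30,  u(5) = 9,  u(6) = 12,  u(7) = 3,  u(8) = 42,  u(9) = 45,  u(10) = 24,  u(11) = 39,  u(12) = 6,  u(13) = 33,  u(14) = 36,  u(15) = 27,  u(16) = 18,  u(17) = 21,  u(18) = 0.
Since (u(17), u(18)) = (u(1), u(2)) = (21, 0) (two consecutive terms determine the rest), the sequence is eventually periodic: after a pre-period of length 1 it cycles with period 16.
For n ≥ 1, u(n) depends only on (n - 1) mod 16. (266 - 1) mod 16 = 9, so u(266) = u(10) = 24.

24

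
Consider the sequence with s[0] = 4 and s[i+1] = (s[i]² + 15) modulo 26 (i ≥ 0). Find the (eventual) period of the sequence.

Computing terms: s[0] = 4,  s[1] = 5,  s[2] = 14,  s[3] = 3,  s[4] = 24,  s[5] = 19,  s[6] = 12,  s[7] = 3.
Since s[7] = s[3] = 3, the sequence is eventually periodic: after a pre-period of length 3 it cycles with period 4.

4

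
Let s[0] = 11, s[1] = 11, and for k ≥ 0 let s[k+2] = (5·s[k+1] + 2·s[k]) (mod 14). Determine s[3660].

Computing terms: s[0] = 11,  s[1] = 11,  s[2] = 7,  s[3] = 1,  s[4] = 5,  s[5] = 13,  s[6] = 5,  s[7] = 9,  s[8] = 13,  s[9] = 13,  s[10] = 7,  s[11] = 5,  s[12] = 11,  s[13] = 9,  s[14] = 11,  s[15] = 3,  s[16] = 9,  s[17] = 9,  s[18] = 7,  s[19] = 11,  s[20] = 13,  s[21] = 3,  s[22] = 13,  s[23] = 1,  s[24] = 3,  s[25] = 3,  s[26] = 7,  s[27] = 13,  s[28] = 9,  s[29] = 1,  s[30] = 9,  s[31] = 5,  s[32] = 1,  s[33] = 1,  s[34] = 7,  s[35] = 9,  s[36] = 3,  s[37] = 5,  s[38] = 3,  s[39] = 11,  s[40] = 5,  s[41] = 5,  s[42] = 7,  s[43] = 3,  s[44] = 1,  s[45] = 11,  s[46] = 1,  s[47] = 13,  s[48] = 11,  s[49] = 11.
The sequence repeats with period 48.
(3660 - 0) mod 48 = 12, so s[3660] = s[12] = 11.

11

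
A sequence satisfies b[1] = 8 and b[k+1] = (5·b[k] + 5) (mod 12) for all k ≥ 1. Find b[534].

9

We have b[1] = 8,  b[2] = 9,  b[3] = 2,  b[4] = 3,  b[5] = 8.
Since b[5] = b[1] = 8, the sequence is periodic with period 4.
So b[534] = b[1 + ((534-1) mod 4)] = b[2] = 9.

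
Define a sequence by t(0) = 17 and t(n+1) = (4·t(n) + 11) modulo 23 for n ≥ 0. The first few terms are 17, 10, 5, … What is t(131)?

Computing terms: t(0) = 17,  t(1) = 10,  t(2) = 5,  t(3) = 8,  t(4) = 20,  t(5) = 22,  t(6) = 7,  t(7) = 16,  t(8) = 6,  t(9) = 12,  t(10) = 13,  t(11) = 17.
Since t(11) = t(0) = 17, the sequence is periodic with period 11.
So t(131) = t(0 + ((131-0) mod 11)) = t(10) = 13.

13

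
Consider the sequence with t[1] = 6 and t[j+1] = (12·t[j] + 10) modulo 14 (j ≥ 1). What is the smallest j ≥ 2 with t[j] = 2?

t[1] = 6,  t[2] = 12,  t[3] = 0,  t[4] = 10,  t[5] = 4,  t[6] = 2,  t[7] = 6.
Since t[7] = t[1] = 6, the sequence is periodic with period 6.
The value 2 first appears (with j ≥ 2) at t[6].

6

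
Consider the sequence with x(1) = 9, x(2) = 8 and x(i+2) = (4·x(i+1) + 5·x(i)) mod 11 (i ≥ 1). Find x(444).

Listing terms: x(1) = 9; x(2) = 8; x(3) = 0; x(4) = 7; x(5) = 6; x(6) = 4; x(7) = 2; x(8) = 6; x(9) = 1; x(10) = 1; x(11) = 9; x(12) = 8.
Since (x(11), x(12)) = (x(1), x(2)) = (9, 8) (two consecutive terms determine the rest), the sequence is periodic with period 10.
(444 - 1) mod 10 = 3, so x(444) = x(4) = 7.

7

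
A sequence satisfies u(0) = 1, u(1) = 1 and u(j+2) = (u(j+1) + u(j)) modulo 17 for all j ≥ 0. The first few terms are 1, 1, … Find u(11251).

16

Listing terms: u(0) = 1, u(1) = 1, u(2) = 2, u(3) = 3, u(4) = 5, u(5) = 8, u(6) = 13, u(7) = 4, u(8) = 0, u(9) = 4, u(10) = 4, u(11) = 8, u(12) = 12, u(13) = 3, u(14) = 15, u(15) = 1, u(16) = 16, u(17) = 0, u(18) = 16, u(19) = 16, u(20) = 15, u(21) = 14, u(22) = 12, u(23) = 9, u(24) = 4, u(25) = 13, u(26) = 0, u(27) = 13, u(28) = 13, u(29) = 9, u(30) = 5, u(31) = 14, u(32) = 2, u(33) = 16, u(34) = 1, u(35) = 0, u(36) = 1, u(37) = 1.
The sequence repeats with period 36.
So u(11251) = u(0 + ((11251-0) mod 36)) = u(19) = 16.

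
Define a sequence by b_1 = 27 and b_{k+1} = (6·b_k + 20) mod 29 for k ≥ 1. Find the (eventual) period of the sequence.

b_1 = 27, b_2 = 8, b_3 = 10, b_4 = 22, b_5 = 7, b_6 = 4, b_7 = 15, b_8 = 23, b_9 = 13, b_{10} = 11, b_{11} = 28, b_{12} = 14, b_{13} = 17, b_{14} = 6, b_{15} = 27.
Since b_{15} = b_1 = 27, the sequence is periodic with period 14.

14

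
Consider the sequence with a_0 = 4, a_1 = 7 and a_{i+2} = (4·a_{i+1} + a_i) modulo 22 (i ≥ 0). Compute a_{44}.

0

a_0 = 4, a_1 = 7, a_2 = 10, a_3 = 3, a_4 = 0, a_5 = 3, a_6 = 12, a_7 = 7, a_8 = 18, a_9 = 13, a_{10} = 4, a_{11} = 7.
Since (a_{10}, a_{11}) = (a_0, a_1) = (4, 7) (two consecutive terms determine the rest), the sequence is periodic with period 10.
So a_{44} = a_{0 + ((44-0) mod 10)} = a_4 = 0.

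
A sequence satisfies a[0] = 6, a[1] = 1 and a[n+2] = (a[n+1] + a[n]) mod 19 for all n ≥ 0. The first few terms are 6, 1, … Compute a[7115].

Computing terms: a[0] = 6, a[1] = 1, a[2] = 7, a[3] = 8, a[4] = 15, a[5] = 4, a[6] = 0, a[7] = 4, a[8] = 4, a[9] = 8, a[10] = 12, a[11] = 1, a[12] = 13, a[13] = 14, a[14] = 8, a[15] = 3, a[16] = 11, a[17] = 14, a[18] = 6, a[19] = 1.
The sequence repeats with period 18.
So a[7115] = a[0 + ((7115-0) mod 18)] = a[5] = 4.

4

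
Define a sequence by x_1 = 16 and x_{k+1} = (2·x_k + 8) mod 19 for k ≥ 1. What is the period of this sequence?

18

Listing terms: x_1 = 16; x_2 = 2; x_3 = 12; x_4 = 13; x_5 = 15; x_6 = 0; x_7 = 8; x_8 = 5; x_9 = 18; x_{10} = 6; x_{11} = 1; x_{12} = 10; x_{13} = 9; x_{14} = 7; x_{15} = 3; x_{16} = 14; x_{17} = 17; x_{18} = 4; x_{19} = 16.
The sequence repeats with period 18.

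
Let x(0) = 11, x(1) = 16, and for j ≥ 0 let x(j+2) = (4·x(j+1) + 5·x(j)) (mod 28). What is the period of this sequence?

6

Computing terms: x(0) = 11,  x(1) = 16,  x(2) = 7,  x(3) = 24,  x(4) = 19,  x(5) = 0,  x(6) = 11,  x(7) = 16.
Since (x(6), x(7)) = (x(0), x(1)) = (11, 16) (two consecutive terms determine the rest), the sequence is periodic with period 6.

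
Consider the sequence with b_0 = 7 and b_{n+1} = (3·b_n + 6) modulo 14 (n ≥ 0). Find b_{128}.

We have b_0 = 7; b_1 = 13; b_2 = 3; b_3 = 1; b_4 = 9; b_5 = 5; b_6 = 7.
The sequence repeats with period 6.
(128 - 0) mod 6 = 2, so b_{128} = b_2 = 3.

3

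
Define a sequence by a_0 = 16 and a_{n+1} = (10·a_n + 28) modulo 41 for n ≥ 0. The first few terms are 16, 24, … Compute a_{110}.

16

Computing terms: a_0 = 16,  a_1 = 24,  a_2 = 22,  a_3 = 2,  a_4 = 7,  a_5 = 16.
Since a_5 = a_0 = 16, the sequence is periodic with period 5.
So a_{110} = a_{0 + ((110-0) mod 5)} = a_0 = 16.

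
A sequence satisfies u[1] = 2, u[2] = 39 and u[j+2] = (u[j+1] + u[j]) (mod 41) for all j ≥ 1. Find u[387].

We have u[1] = 2; u[2] = 39; u[3] = 0; u[4] = 39; u[5] = 39; u[6] = 37; u[7] = 35; u[8] = 31; u[9] = 25; u[10] = 15; u[11] = 40; u[12] = 14; u[13] = 13; u[14] = 27; u[15] = 40; u[16] = 26; u[17] = 25; u[18] = 10; u[19] = 35; u[20] = 4; u[21] = 39; u[22] = 2; u[23] = 0; u[24] = 2; u[25] = 2; u[26] = 4; u[27] = 6; u[28] = 10; u[29] = 16; u[30] = 26; u[31] = 1; u[32] = 27; u[33] = 28; u[34] = 14; u[35] = 1; u[36] = 15; u[37] = 16; u[38] = 31; u[39] = 6; u[40] = 37; u[41] = 2; u[42] = 39.
The sequence repeats with period 40.
So u[387] = u[1 + ((387-1) mod 40)] = u[27] = 6.

6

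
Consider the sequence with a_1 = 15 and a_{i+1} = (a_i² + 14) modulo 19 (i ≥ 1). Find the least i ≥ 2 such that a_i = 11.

2

We have a_1 = 15,  a_2 = 11,  a_3 = 2,  a_4 = 18,  a_5 = 15.
The sequence repeats with period 4.
The value 11 first appears (with i ≥ 2) at a_2.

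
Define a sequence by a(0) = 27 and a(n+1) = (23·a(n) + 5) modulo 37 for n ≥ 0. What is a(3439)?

16

Listing terms: a(0) = 27; a(1) = 34; a(2) = 10; a(3) = 13; a(4) = 8; a(5) = 4; a(6) = 23; a(7) = 16; a(8) = 3; a(9) = 0; a(10) = 5; a(11) = 9; a(12) = 27.
The sequence repeats with period 12.
So a(3439) = a(0 + ((3439-0) mod 12)) = a(7) = 16.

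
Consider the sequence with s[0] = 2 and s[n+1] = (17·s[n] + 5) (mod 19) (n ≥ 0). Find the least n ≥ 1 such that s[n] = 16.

7

We have s[0] = 2,  s[1] = 1,  s[2] = 3,  s[3] = 18,  s[4] = 7,  s[5] = 10,  s[6] = 4,  s[7] = 16,  s[8] = 11,  s[9] = 2.
The sequence repeats with period 9.
The value 16 first appears (with n ≥ 1) at s[7].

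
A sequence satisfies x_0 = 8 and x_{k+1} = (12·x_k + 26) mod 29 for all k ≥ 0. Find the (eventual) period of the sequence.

We have x_0 = 8,  x_1 = 6,  x_2 = 11,  x_3 = 13,  x_4 = 8.
Since x_4 = x_0 = 8, the sequence is periodic with period 4.

4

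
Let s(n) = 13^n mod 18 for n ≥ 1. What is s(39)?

1

Listing terms: s(1) = 13; s(2) = 7; s(3) = 1; s(4) = 13.
Since s(4) = s(1) = 13, the sequence is periodic with period 3.
(39 - 1) mod 3 = 2, so s(39) = s(3) = 1.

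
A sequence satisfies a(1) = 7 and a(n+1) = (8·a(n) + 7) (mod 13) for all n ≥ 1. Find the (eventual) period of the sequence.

Computing terms: a(1) = 7,  a(2) = 11,  a(3) = 4,  a(4) = 0,  a(5) = 7.
Since a(5) = a(1) = 7, the sequence is periodic with period 4.

4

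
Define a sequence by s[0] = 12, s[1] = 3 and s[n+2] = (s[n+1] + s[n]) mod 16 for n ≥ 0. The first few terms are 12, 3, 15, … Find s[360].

s[0] = 12; s[1] = 3; s[2] = 15; s[3] = 2; s[4] = 1; s[5] = 3; s[6] = 4; s[7] = 7; s[8] = 11; s[9] = 2; s[10] = 13; s[11] = 15; s[12] = 12; s[13] = 11; s[14] = 7; s[15] = 2; s[16] = 9; s[17] = 11; s[18] = 4; s[19] = 15; s[20] = 3; s[21] = 2; s[22] = 5; s[23] = 7; s[24] = 12; s[25] = 3.
Since (s[24], s[25]) = (s[0], s[1]) = (12, 3) (two consecutive terms determine the rest), the sequence is periodic with period 24.
So s[360] = s[0 + ((360-0) mod 24)] = s[0] = 12.

12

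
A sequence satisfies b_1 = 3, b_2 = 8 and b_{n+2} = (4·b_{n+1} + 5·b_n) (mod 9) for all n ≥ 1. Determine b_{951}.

5

b_1 = 3, b_2 = 8, b_3 = 2, b_4 = 3, b_5 = 4, b_6 = 4, b_7 = 0, b_8 = 2, b_9 = 8, b_{10} = 6, b_{11} = 1, b_{12} = 7, b_{13} = 6, b_{14} = 5, b_{15} = 5, b_{16} = 0, b_{17} = 7, b_{18} = 1, b_{19} = 3, b_{20} = 8.
The sequence repeats with period 18.
So b_{951} = b_{1 + ((951-1) mod 18)} = b_{15} = 5.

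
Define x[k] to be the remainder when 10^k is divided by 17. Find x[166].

Computing terms: x[0] = 1,  x[1] = 10,  x[2] = 15,  x[3] = 14,  x[4] = 4,  x[5] = 6,  x[6] = 9,  x[7] = 5,  x[8] = 16,  x[9] = 7,  x[10] = 2,  x[11] = 3,  x[12] = 13,  x[13] = 11,  x[14] = 8,  x[15] = 12,  x[16] = 1.
Since x[16] = x[0] = 1, the sequence is periodic with period 16.
So x[166] = x[0 + ((166-0) mod 16)] = x[6] = 9.

9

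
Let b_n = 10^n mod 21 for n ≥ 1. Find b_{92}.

b_1 = 10,  b_2 = 16,  b_3 = 13,  b_4 = 4,  b_5 = 19,  b_6 = 1,  b_7 = 10.
Since b_7 = b_1 = 10, the sequence is periodic with period 6.
(92 - 1) mod 6 = 1, so b_{92} = b_2 = 16.

16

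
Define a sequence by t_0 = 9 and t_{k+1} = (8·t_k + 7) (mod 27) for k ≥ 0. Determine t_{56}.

18

We have t_0 = 9; t_1 = 25; t_2 = 18; t_3 = 16; t_4 = 0; t_5 = 7; t_6 = 9.
The sequence repeats with period 6.
(56 - 0) mod 6 = 2, so t_{56} = t_2 = 18.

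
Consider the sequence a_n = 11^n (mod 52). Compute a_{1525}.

Computing terms: a_1 = 11,  a_2 = 17,  a_3 = 31,  a_4 = 29,  a_5 = 7,  a_6 = 25,  a_7 = 15,  a_8 = 9,  a_9 = 47,  a_{10} = 49,  a_{11} = 19,  a_{12} = 1,  a_{13} = 11.
The sequence repeats with period 12.
(1525 - 1) mod 12 = 0, so a_{1525} = a_1 = 11.

11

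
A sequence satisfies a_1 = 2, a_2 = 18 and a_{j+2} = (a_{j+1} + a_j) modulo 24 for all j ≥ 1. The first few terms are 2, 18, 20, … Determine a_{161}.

2

We have a_1 = 2, a_2 = 18, a_3 = 20, a_4 = 14, a_5 = 10, a_6 = 0, a_7 = 10, a_8 = 10, a_9 = 20, a_{10} = 6, a_{11} = 2, a_{12} = 8, a_{13} = 10, a_{14} = 18, a_{15} = 4, a_{16} = 22, a_{17} = 2, a_{18} = 0, a_{19} = 2, a_{20} = 2, a_{21} = 4, a_{22} = 6, a_{23} = 10, a_{24} = 16, a_{25} = 2, a_{26} = 18.
Since (a_{25}, a_{26}) = (a_1, a_2) = (2, 18) (two consecutive terms determine the rest), the sequence is periodic with period 24.
So a_{161} = a_{1 + ((161-1) mod 24)} = a_{17} = 2.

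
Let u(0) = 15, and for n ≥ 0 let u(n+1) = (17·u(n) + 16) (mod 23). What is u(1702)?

We have u(0) = 15,  u(1) = 18,  u(2) = 0,  u(3) = 16,  u(4) = 12,  u(5) = 13,  u(6) = 7,  u(7) = 20,  u(8) = 11,  u(9) = 19,  u(10) = 17,  u(11) = 6,  u(12) = 3,  u(13) = 21,  u(14) = 5,  u(15) = 9,  u(16) = 8,  u(17) = 14,  u(18) = 1,  u(19) = 10,  u(20) = 2,  u(21) = 4,  u(22) = 15.
Since u(22) = u(0) = 15, the sequence is periodic with period 22.
(1702 - 0) mod 22 = 8, so u(1702) = u(8) = 11.

11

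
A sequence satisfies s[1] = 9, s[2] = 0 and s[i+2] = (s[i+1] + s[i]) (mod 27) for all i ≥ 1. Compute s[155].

9

Listing terms: s[1] = 9, s[2] = 0, s[3] = 9, s[4] = 9, s[5] = 18, s[6] = 0, s[7] = 18, s[8] = 18, s[9] = 9, s[10] = 0.
Since (s[9], s[10]) = (s[1], s[2]) = (9, 0) (two consecutive terms determine the rest), the sequence is periodic with period 8.
(155 - 1) mod 8 = 2, so s[155] = s[3] = 9.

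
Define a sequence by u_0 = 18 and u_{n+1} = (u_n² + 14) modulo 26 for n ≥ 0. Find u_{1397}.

0

We have u_0 = 18,  u_1 = 0,  u_2 = 14,  u_3 = 2,  u_4 = 18.
Since u_4 = u_0 = 18, the sequence is periodic with period 4.
(1397 - 0) mod 4 = 1, so u_{1397} = u_1 = 0.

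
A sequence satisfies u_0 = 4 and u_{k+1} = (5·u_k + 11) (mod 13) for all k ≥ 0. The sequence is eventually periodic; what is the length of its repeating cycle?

4

Computing terms: u_0 = 4, u_1 = 5, u_2 = 10, u_3 = 9, u_4 = 4.
Since u_4 = u_0 = 4, the sequence is periodic with period 4.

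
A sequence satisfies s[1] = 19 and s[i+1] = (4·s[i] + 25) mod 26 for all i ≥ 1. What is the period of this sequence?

Computing terms: s[1] = 19,  s[2] = 23,  s[3] = 13,  s[4] = 25,  s[5] = 21,  s[6] = 5,  s[7] = 19.
The sequence repeats with period 6.

6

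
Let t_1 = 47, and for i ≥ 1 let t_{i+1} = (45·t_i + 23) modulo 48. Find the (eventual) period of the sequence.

16

We have t_1 = 47; t_2 = 26; t_3 = 41; t_4 = 44; t_5 = 35; t_6 = 14; t_7 = 29; t_8 = 32; t_9 = 23; t_{10} = 2; t_{11} = 17; t_{12} = 20; t_{13} = 11; t_{14} = 38; t_{15} = 5; t_{16} = 8; t_{17} = 47.
Since t_{17} = t_1 = 47, the sequence is periodic with period 16.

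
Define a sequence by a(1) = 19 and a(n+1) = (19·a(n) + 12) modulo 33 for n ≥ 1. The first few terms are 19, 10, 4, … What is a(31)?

Computing terms: a(1) = 19, a(2) = 10, a(3) = 4, a(4) = 22, a(5) = 1, a(6) = 31, a(7) = 7, a(8) = 13, a(9) = 28, a(10) = 16, a(11) = 19.
The sequence repeats with period 10.
(31 - 1) mod 10 = 0, so a(31) = a(1) = 19.

19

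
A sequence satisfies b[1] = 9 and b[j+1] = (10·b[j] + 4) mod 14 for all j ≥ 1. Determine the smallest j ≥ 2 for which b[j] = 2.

7

Computing terms: b[1] = 9; b[2] = 10; b[3] = 6; b[4] = 8; b[5] = 0; b[6] = 4; b[7] = 2; b[8] = 10.
Since b[8] = b[2] = 10, the sequence is eventually periodic: after a pre-period of length 1 it cycles with period 6.
The value 2 first appears (with j ≥ 2) at b[7].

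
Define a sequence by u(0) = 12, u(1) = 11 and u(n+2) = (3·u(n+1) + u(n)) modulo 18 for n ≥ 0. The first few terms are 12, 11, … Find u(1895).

11

We have u(0) = 12,  u(1) = 11,  u(2) = 9,  u(3) = 2,  u(4) = 15,  u(5) = 11,  u(6) = 12,  u(7) = 11.
Since (u(6), u(7)) = (u(0), u(1)) = (12, 11) (two consecutive terms determine the rest), the sequence is periodic with period 6.
So u(1895) = u(0 + ((1895-0) mod 6)) = u(5) = 11.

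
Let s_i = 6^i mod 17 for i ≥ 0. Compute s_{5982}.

9

s_0 = 1,  s_1 = 6,  s_2 = 2,  s_3 = 12,  s_4 = 4,  s_5 = 7,  s_6 = 8,  s_7 = 14,  s_8 = 16,  s_9 = 11,  s_{10} = 15,  s_{11} = 5,  s_{12} = 13,  s_{13} = 10,  s_{14} = 9,  s_{15} = 3,  s_{16} = 1.
The sequence repeats with period 16.
(5982 - 0) mod 16 = 14, so s_{5982} = s_{14} = 9.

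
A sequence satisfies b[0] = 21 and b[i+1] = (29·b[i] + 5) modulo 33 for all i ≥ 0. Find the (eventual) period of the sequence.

Listing terms: b[0] = 21,  b[1] = 20,  b[2] = 24,  b[3] = 8,  b[4] = 6,  b[5] = 14,  b[6] = 15,  b[7] = 11,  b[8] = 27,  b[9] = 29,  b[10] = 21.
Since b[10] = b[0] = 21, the sequence is periodic with period 10.

10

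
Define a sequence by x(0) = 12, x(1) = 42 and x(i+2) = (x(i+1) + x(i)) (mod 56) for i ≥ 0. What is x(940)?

46

Listing terms: x(0) = 12, x(1) = 42, x(2) = 54, x(3) = 40, x(4) = 38, x(5) = 22, x(6) = 4, x(7) = 26, x(8) = 30, x(9) = 0, x(10) = 30, x(11) = 30, x(12) = 4, x(13) = 34, x(14) = 38, x(15) = 16, x(16) = 54, x(17) = 14, x(18) = 12, x(19) = 26, x(20) = 38, x(21) = 8, x(22) = 46, x(23) = 54, x(24) = 44, x(25) = 42, x(26) = 30, x(27) = 16, x(28) = 46, x(29) = 6, x(30) = 52, x(31) = 2, x(32) = 54, x(33) = 0, x(34) = 54, x(35) = 54, x(36) = 52, x(37) = 50, x(38) = 46, x(39) = 40, x(40) = 30, x(41) = 14, x(42) = 44, x(43) = 2, x(44) = 46, x(45) = 48, x(46) = 38, x(47) = 30, x(48) = 12, x(49) = 42.
Since (x(48), x(49)) = (x(0), x(1)) = (12, 42) (two consecutive terms determine the rest), the sequence is periodic with period 48.
(940 - 0) mod 48 = 28, so x(940) = x(28) = 46.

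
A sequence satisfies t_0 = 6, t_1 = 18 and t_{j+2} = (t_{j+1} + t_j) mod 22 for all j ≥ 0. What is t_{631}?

18

t_0 = 6,  t_1 = 18,  t_2 = 2,  t_3 = 20,  t_4 = 0,  t_5 = 20,  t_6 = 20,  t_7 = 18,  t_8 = 16,  t_9 = 12,  t_{10} = 6,  t_{11} = 18.
The sequence repeats with period 10.
So t_{631} = t_{0 + ((631-0) mod 10)} = t_1 = 18.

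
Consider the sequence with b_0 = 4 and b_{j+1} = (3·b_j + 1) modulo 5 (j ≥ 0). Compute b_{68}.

We have b_0 = 4; b_1 = 3; b_2 = 0; b_3 = 1; b_4 = 4.
The sequence repeats with period 4.
(68 - 0) mod 4 = 0, so b_{68} = b_0 = 4.

4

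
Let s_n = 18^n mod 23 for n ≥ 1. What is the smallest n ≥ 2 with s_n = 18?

12

Computing terms: s_1 = 18,  s_2 = 2,  s_3 = 13,  s_4 = 4,  s_5 = 3,  s_6 = 8,  s_7 = 6,  s_8 = 16,  s_9 = 12,  s_{10} = 9,  s_{11} = 1,  s_{12} = 18.
Since s_{12} = s_1 = 18, the sequence is periodic with period 11.
The value 18 next appears (with n ≥ 2) at s_{12}.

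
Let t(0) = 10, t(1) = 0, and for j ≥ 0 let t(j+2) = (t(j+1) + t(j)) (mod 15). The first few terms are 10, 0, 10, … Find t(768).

10

Computing terms: t(0) = 10, t(1) = 0, t(2) = 10, t(3) = 10, t(4) = 5, t(5) = 0, t(6) = 5, t(7) = 5, t(8) = 10, t(9) = 0.
The sequence repeats with period 8.
So t(768) = t(0 + ((768-0) mod 8)) = t(0) = 10.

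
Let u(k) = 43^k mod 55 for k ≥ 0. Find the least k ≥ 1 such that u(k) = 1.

u(0) = 1; u(1) = 43; u(2) = 34; u(3) = 32; u(4) = 1.
The sequence repeats with period 4.
The value 1 next appears (with k ≥ 1) at u(4).

4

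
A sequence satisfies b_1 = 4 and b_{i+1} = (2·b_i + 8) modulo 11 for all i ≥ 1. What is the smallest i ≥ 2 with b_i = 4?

11

Computing terms: b_1 = 4,  b_2 = 5,  b_3 = 7,  b_4 = 0,  b_5 = 8,  b_6 = 2,  b_7 = 1,  b_8 = 10,  b_9 = 6,  b_{10} = 9,  b_{11} = 4.
The sequence repeats with period 10.
The value 4 next appears (with i ≥ 2) at b_{11}.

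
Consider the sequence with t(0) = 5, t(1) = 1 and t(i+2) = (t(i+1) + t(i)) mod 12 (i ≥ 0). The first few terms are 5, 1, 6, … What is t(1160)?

We have t(0) = 5; t(1) = 1; t(2) = 6; t(3) = 7; t(4) = 1; t(5) = 8; t(6) = 9; t(7) = 5; t(8) = 2; t(9) = 7; t(10) = 9; t(11) = 4; t(12) = 1; t(13) = 5; t(14) = 6; t(15) = 11; t(16) = 5; t(17) = 4; t(18) = 9; t(19) = 1; t(20) = 10; t(21) = 11; t(22) = 9; t(23) = 8; t(24) = 5; t(25) = 1.
The sequence repeats with period 24.
So t(1160) = t(0 + ((1160-0) mod 24)) = t(8) = 2.

2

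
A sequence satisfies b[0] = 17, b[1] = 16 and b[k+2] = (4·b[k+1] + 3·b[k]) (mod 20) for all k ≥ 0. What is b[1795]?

8

Computing terms: b[0] = 17, b[1] = 16, b[2] = 15, b[3] = 8, b[4] = 17, b[5] = 12, b[6] = 19, b[7] = 12, b[8] = 5, b[9] = 16, b[10] = 19, b[11] = 4, b[12] = 13, b[13] = 4, b[14] = 15, b[15] = 12, b[16] = 13, b[17] = 8, b[18] = 11, b[19] = 8, b[20] = 5, b[21] = 4, b[22] = 11, b[23] = 16, b[24] = 17, b[25] = 16.
Since (b[24], b[25]) = (b[0], b[1]) = (17, 16) (two consecutive terms determine the rest), the sequence is periodic with period 24.
So b[1795] = b[0 + ((1795-0) mod 24)] = b[19] = 8.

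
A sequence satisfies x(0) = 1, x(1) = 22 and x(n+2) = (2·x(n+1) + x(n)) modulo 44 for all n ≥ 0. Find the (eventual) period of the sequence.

24

x(0) = 1, x(1) = 22, x(2) = 1, x(3) = 24, x(4) = 5, x(5) = 34, x(6) = 29, x(7) = 4, x(8) = 37, x(9) = 34, x(10) = 17, x(11) = 24, x(12) = 21, x(13) = 22, x(14) = 21, x(15) = 20, x(16) = 17, x(17) = 10, x(18) = 37, x(19) = 40, x(20) = 29, x(21) = 10, x(22) = 5, x(23) = 20, x(24) = 1, x(25) = 22.
The sequence repeats with period 24.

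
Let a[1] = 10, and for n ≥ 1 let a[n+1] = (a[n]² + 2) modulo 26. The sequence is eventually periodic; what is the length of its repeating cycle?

4

a[1] = 10; a[2] = 24; a[3] = 6; a[4] = 12; a[5] = 16; a[6] = 24.
Since a[6] = a[2] = 24, the sequence is eventually periodic: after a pre-period of length 1 it cycles with period 4.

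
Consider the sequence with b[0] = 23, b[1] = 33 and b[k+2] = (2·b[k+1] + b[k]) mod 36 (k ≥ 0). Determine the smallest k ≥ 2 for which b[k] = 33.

We have b[0] = 23; b[1] = 33; b[2] = 17; b[3] = 31; b[4] = 7; b[5] = 9; b[6] = 25; b[7] = 23; b[8] = 35; b[9] = 21; b[10] = 5; b[11] = 31; b[12] = 31; b[13] = 21; b[14] = 1; b[15] = 23; b[16] = 11; b[17] = 9; b[18] = 29; b[19] = 31; b[20] = 19; b[21] = 33; b[22] = 13; b[23] = 23; b[24] = 23; b[25] = 33.
Since (b[24], b[25]) = (b[0], b[1]) = (23, 33) (two consecutive terms determine the rest), the sequence is periodic with period 24.
The value 33 first appears (with k ≥ 2) at b[21].

21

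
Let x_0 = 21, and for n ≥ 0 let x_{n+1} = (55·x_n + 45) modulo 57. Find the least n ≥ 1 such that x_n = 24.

x_0 = 21, x_1 = 3, x_2 = 39, x_3 = 24, x_4 = 54, x_5 = 51, x_6 = 0, x_7 = 45, x_8 = 12, x_9 = 21.
The sequence repeats with period 9.
The value 24 first appears (with n ≥ 1) at x_3.

3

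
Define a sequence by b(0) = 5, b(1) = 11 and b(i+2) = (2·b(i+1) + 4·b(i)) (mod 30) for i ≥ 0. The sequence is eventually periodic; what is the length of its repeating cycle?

40

Listing terms: b(0) = 5; b(1) = 11; b(2) = 12; b(3) = 8; b(4) = 4; b(5) = 10; b(6) = 6; b(7) = 22; b(8) = 8; b(9) = 14; b(10) = 0; b(11) = 26; b(12) = 22; b(13) = 28; b(14) = 24; b(15) = 10; b(16) = 26; b(17) = 2; b(18) = 18; b(19) = 14; b(20) = 10; b(21) = 16; b(22) = 12; b(23) = 28; b(24) = 14; b(25) = 20; b(26) = 6; b(27) = 2; b(28) = 28; b(29) = 4; b(30) = 0; b(31) = 16; b(32) = 2; b(33) = 8; b(34) = 24; b(35) = 20; b(36) = 16; b(37) = 22; b(38) = 18; b(39) = 4; b(40) = 20; b(41) = 26; b(42) = 12; b(43) = 8.
Since (b(42), b(43)) = (b(2), b(3)) = (12, 8) (two consecutive terms determine the rest), the sequence is eventually periodic: after a pre-period of length 2 it cycles with period 40.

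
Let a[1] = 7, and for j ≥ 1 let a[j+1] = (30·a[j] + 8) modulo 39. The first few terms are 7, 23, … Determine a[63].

Listing terms: a[1] = 7,  a[2] = 23,  a[3] = 35,  a[4] = 5,  a[5] = 2,  a[6] = 29,  a[7] = 20,  a[8] = 23.
Since a[8] = a[2] = 23, the sequence is eventually periodic: after a pre-period of length 1 it cycles with period 6.
For j ≥ 2, a[j] depends only on (j - 2) mod 6. (63 - 2) mod 6 = 1, so a[63] = a[3] = 35.

35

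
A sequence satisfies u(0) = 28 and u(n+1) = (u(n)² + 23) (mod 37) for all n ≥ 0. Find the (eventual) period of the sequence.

9

Computing terms: u(0) = 28,  u(1) = 30,  u(2) = 35,  u(3) = 27,  u(4) = 12,  u(5) = 19,  u(6) = 14,  u(7) = 34,  u(8) = 32,  u(9) = 11,  u(10) = 33,  u(11) = 2,  u(12) = 27.
Since u(12) = u(3) = 27, the sequence is eventually periodic: after a pre-period of length 3 it cycles with period 9.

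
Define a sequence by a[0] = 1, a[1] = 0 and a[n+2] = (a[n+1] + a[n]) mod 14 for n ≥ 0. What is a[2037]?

Listing terms: a[0] = 1, a[1] = 0, a[2] = 1, a[3] = 1, a[4] = 2, a[5] = 3, a[6] = 5, a[7] = 8, a[8] = 13, a[9] = 7, a[10] = 6, a[11] = 13, a[12] = 5, a[13] = 4, a[14] = 9, a[15] = 13, a[16] = 8, a[17] = 7, a[18] = 1, a[19] = 8, a[20] = 9, a[21] = 3, a[22] = 12, a[23] = 1, a[24] = 13, a[25] = 0, a[26] = 13, a[27] = 13, a[28] = 12, a[29] = 11, a[30] = 9, a[31] = 6, a[32] = 1, a[33] = 7, a[34] = 8, a[35] = 1, a[36] = 9, a[37] = 10, a[38] = 5, a[39] = 1, a[40] = 6, a[41] = 7, a[42] = 13, a[43] = 6, a[44] = 5, a[45] = 11, a[46] = 2, a[47] = 13, a[48] = 1, a[49] = 0.
The sequence repeats with period 48.
(2037 - 0) mod 48 = 21, so a[2037] = a[21] = 3.

3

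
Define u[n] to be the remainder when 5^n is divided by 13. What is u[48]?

Listing terms: u[0] = 1,  u[1] = 5,  u[2] = 12,  u[3] = 8,  u[4] = 1.
The sequence repeats with period 4.
So u[48] = u[0 + ((48-0) mod 4)] = u[0] = 1.

1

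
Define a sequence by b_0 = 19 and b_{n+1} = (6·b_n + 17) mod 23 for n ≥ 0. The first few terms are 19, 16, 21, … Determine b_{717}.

21

b_0 = 19,  b_1 = 16,  b_2 = 21,  b_3 = 5,  b_4 = 1,  b_5 = 0,  b_6 = 17,  b_7 = 4,  b_8 = 18,  b_9 = 10,  b_{10} = 8,  b_{11} = 19.
The sequence repeats with period 11.
(717 - 0) mod 11 = 2, so b_{717} = b_2 = 21.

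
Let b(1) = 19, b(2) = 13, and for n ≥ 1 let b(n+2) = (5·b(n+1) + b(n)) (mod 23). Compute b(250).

We have b(1) = 19, b(2) = 13, b(3) = 15, b(4) = 19, b(5) = 18, b(6) = 17, b(7) = 11, b(8) = 3, b(9) = 3, b(10) = 18, b(11) = 1, b(12) = 0, b(13) = 1, b(14) = 5, b(15) = 3, b(16) = 20, b(17) = 11, b(18) = 6, b(19) = 18, b(20) = 4, b(21) = 15, b(22) = 10, b(23) = 19, b(24) = 13.
Since (b(23), b(24)) = (b(1), b(2)) = (19, 13) (two consecutive terms determine the rest), the sequence is periodic with period 22.
So b(250) = b(1 + ((250-1) mod 22)) = b(8) = 3.

3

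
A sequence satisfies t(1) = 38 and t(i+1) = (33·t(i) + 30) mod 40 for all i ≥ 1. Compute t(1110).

t(1) = 38,  t(2) = 4,  t(3) = 2,  t(4) = 16,  t(5) = 38.
The sequence repeats with period 4.
(1110 - 1) mod 4 = 1, so t(1110) = t(2) = 4.

4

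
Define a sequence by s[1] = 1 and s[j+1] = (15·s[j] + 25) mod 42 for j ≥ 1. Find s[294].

4

We have s[1] = 1,  s[2] = 40,  s[3] = 37,  s[4] = 34,  s[5] = 31,  s[6] = 28,  s[7] = 25,  s[8] = 22,  s[9] = 19,  s[10] = 16,  s[11] = 13,  s[12] = 10,  s[13] = 7,  s[14] = 4,  s[15] = 1.
Since s[15] = s[1] = 1, the sequence is periodic with period 14.
(294 - 1) mod 14 = 13, so s[294] = s[14] = 4.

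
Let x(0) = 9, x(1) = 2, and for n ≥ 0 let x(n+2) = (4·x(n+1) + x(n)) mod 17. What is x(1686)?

8

We have x(0) = 9, x(1) = 2, x(2) = 0, x(3) = 2, x(4) = 8, x(5) = 0, x(6) = 8, x(7) = 15, x(8) = 0, x(9) = 15, x(10) = 9, x(11) = 0, x(12) = 9, x(13) = 2.
Since (x(12), x(13)) = (x(0), x(1)) = (9, 2) (two consecutive terms determine the rest), the sequence is periodic with period 12.
(1686 - 0) mod 12 = 6, so x(1686) = x(6) = 8.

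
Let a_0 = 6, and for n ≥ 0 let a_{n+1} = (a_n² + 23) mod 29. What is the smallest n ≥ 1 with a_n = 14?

Computing terms: a_0 = 6; a_1 = 1; a_2 = 24; a_3 = 19; a_4 = 7; a_5 = 14; a_6 = 16; a_7 = 18; a_8 = 28; a_9 = 24.
Since a_9 = a_2 = 24, the sequence is eventually periodic: after a pre-period of length 2 it cycles with period 7.
The value 14 first appears (with n ≥ 1) at a_5.

5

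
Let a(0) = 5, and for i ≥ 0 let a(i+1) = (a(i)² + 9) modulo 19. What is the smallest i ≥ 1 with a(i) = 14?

Listing terms: a(0) = 5; a(1) = 15; a(2) = 6; a(3) = 7; a(4) = 1; a(5) = 10; a(6) = 14; a(7) = 15.
Since a(7) = a(1) = 15, the sequence is eventually periodic: after a pre-period of length 1 it cycles with period 6.
The value 14 first appears (with i ≥ 1) at a(6).

6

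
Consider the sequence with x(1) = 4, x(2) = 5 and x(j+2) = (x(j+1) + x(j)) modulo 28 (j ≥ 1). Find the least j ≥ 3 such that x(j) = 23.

Listing terms: x(1) = 4; x(2) = 5; x(3) = 9; x(4) = 14; x(5) = 23; x(6) = 9; x(7) = 4; x(8) = 13; x(9) = 17; x(10) = 2; x(11) = 19; x(12) = 21; x(13) = 12; x(14) = 5; x(15) = 17; x(16) = 22; x(17) = 11; x(18) = 5; x(19) = 16; x(20) = 21; x(21) = 9; x(22) = 2; x(23) = 11; x(24) = 13; x(25) = 24; x(26) = 9; x(27) = 5; x(28) = 14; x(29) = 19; x(30) = 5; x(31) = 24; x(32) = 1; x(33) = 25; x(34) = 26; x(35) = 23; x(36) = 21; x(37) = 16; x(38) = 9; x(39) = 25; x(40) = 6; x(41) = 3; x(42) = 9; x(43) = 12; x(44) = 21; x(45) = 5; x(46) = 26; x(47) = 3; x(48) = 1; x(49) = 4; x(50) = 5.
Since (x(49), x(50)) = (x(1), x(2)) = (4, 5) (two consecutive terms determine the rest), the sequence is periodic with period 48.
The value 23 first appears (with j ≥ 3) at x(5).

5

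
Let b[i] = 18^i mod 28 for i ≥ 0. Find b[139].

We have b[0] = 1; b[1] = 18; b[2] = 16; b[3] = 8; b[4] = 4; b[5] = 16.
Since b[5] = b[2] = 16, the sequence is eventually periodic: after a pre-period of length 2 it cycles with period 3.
For i ≥ 2, b[i] depends only on (i - 2) mod 3. (139 - 2) mod 3 = 2, so b[139] = b[4] = 4.

4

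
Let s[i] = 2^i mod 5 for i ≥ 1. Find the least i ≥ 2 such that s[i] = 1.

4

Listing terms: s[1] = 2, s[2] = 4, s[3] = 3, s[4] = 1, s[5] = 2.
The sequence repeats with period 4.
The value 1 first appears (with i ≥ 2) at s[4].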